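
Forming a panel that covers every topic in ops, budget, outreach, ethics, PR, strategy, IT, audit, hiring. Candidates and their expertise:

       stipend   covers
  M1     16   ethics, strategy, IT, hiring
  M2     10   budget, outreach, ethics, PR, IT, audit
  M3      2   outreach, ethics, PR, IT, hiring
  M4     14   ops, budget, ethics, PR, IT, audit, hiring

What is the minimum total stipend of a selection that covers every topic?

M1, M3, M4 cover every topic at stipend 16 + 2 + 14 = 32.
Any cover uses at least 3 members; among all covering selections none totals below 32.

32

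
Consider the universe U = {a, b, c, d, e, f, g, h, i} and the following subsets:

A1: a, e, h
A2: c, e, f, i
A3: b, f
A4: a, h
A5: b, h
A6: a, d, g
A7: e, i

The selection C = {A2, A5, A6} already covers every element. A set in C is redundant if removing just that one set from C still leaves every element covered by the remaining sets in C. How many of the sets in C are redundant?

0

Drop A2: c, e, f, i uncovered — not redundant.
Drop A5: b, h uncovered — not redundant.
Drop A6: a, d, g uncovered — not redundant.
None of the sets in C is redundant.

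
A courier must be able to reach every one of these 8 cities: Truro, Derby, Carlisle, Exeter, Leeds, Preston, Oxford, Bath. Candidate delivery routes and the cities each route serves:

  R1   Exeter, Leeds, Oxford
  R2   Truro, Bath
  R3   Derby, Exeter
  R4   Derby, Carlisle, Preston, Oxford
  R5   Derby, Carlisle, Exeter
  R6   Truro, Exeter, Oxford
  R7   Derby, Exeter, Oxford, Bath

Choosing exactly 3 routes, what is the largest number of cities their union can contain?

Choosing R1, R2, R4 covers {Truro, Derby, Carlisle, Exeter, Leeds, Preston, Oxford, Bath} — 8 cities.
That is all 8 cities.

8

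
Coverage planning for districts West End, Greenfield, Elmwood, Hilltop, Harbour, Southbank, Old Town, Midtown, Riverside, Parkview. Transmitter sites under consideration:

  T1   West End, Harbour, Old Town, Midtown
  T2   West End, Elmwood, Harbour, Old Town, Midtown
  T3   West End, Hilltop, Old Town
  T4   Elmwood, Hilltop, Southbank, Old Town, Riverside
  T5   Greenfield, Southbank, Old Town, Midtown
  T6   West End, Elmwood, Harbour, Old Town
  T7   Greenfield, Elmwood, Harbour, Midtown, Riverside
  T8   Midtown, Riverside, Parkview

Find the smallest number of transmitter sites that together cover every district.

T1, T4, T5, T8 together cover {West End, Greenfield, Elmwood, Hilltop, Harbour, Southbank, Old Town, Midtown, Riverside, Parkview} — every district.
No 3 of the 8 transmitter sites cover everything (all 56 triples fall short), so 4 is minimum.

4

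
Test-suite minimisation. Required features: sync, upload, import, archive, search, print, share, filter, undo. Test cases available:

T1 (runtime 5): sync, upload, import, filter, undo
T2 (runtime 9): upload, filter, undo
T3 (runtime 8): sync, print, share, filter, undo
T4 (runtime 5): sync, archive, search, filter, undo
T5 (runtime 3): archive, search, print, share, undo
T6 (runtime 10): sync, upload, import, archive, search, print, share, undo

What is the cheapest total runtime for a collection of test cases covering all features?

T1, T5 cover every feature at runtime 5 + 3 = 8.
Any cover uses at least 2 test cases; among all covering selections none totals below 8.

8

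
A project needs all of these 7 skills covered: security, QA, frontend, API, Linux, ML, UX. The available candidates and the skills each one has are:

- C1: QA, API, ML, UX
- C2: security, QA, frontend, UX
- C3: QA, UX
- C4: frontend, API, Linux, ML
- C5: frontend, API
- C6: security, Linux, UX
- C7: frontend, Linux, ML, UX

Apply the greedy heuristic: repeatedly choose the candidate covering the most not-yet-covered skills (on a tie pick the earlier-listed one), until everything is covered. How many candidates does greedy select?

Pick 1: C1 covers 4 new skills (QA, API, ML, UX).
Pick 2: C2 covers 2 new skills (security, frontend).
Pick 3: C4 covers 1 new skills (Linux).
Greedy uses 3 candidates. (The true minimum is 2.)

3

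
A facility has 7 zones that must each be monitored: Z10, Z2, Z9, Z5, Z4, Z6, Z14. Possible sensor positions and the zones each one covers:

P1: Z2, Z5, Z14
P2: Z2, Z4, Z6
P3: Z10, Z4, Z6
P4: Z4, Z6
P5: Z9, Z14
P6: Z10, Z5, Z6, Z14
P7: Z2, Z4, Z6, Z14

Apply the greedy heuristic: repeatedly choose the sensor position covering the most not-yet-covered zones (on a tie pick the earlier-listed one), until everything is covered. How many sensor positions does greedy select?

Pick 1: P6 covers 4 new zones (Z10, Z5, Z6, Z14).
Pick 2: P2 covers 2 new zones (Z2, Z4).
Pick 3: P5 covers 1 new zones (Z9).
Greedy uses 3 sensor positions.

3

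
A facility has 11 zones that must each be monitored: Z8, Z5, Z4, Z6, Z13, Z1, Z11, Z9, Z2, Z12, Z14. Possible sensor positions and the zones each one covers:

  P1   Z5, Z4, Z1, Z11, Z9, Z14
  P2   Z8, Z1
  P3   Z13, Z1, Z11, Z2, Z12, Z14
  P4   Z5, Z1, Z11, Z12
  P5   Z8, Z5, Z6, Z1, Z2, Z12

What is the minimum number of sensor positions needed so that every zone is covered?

3

P1, P3, P5 together cover {Z8, Z5, Z4, Z6, Z13, Z1, Z11, Z9, Z2, Z12, Z14} — every zone.
No 2 of the 5 sensor positions cover everything (all 10 pairs fall short), so 3 is minimum.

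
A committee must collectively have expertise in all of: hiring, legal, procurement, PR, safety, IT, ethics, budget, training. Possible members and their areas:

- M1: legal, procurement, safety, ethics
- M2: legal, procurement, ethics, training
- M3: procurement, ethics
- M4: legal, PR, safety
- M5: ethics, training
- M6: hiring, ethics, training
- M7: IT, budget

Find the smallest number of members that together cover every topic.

M1, M4, M6, M7 together cover {hiring, legal, procurement, PR, safety, IT, ethics, budget, training} — every topic.
No 3 of the 7 members cover everything (all 35 triples fall short), so 4 is minimum.

4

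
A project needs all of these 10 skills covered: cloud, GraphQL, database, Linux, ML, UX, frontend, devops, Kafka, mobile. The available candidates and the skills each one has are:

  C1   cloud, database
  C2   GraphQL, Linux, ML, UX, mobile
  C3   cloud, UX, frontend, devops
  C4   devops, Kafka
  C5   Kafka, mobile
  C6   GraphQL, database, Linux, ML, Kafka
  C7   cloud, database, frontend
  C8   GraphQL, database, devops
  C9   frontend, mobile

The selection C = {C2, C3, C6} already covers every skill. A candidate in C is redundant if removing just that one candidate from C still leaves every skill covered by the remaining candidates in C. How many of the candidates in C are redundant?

0

Drop C2: mobile uncovered — not redundant.
Drop C3: cloud, frontend, devops uncovered — not redundant.
Drop C6: database, Kafka uncovered — not redundant.
None of the candidates in C is redundant.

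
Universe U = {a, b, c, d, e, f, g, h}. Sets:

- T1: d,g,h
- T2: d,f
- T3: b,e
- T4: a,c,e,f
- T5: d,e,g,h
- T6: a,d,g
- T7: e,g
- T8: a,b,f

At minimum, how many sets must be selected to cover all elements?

3

T1, T3, T4 together cover {a, b, c, d, e, f, g, h} — every element.
No 2 of the 8 sets cover everything (all 28 pairs fall short), so 3 is minimum.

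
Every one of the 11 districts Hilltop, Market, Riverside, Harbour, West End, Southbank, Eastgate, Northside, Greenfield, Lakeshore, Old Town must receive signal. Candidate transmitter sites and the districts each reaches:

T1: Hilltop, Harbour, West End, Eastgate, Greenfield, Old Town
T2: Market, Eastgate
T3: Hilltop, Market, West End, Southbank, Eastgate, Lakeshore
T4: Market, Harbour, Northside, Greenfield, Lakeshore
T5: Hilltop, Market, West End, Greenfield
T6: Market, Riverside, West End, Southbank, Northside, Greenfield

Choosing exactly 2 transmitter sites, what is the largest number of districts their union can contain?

Choosing T1, T6 covers {Hilltop, Market, Riverside, Harbour, West End, Southbank, Eastgate, Northside, Greenfield, Old Town} — 10 districts.
No choice of 2 transmitter sites does better; here Lakeshore is left uncovered.

10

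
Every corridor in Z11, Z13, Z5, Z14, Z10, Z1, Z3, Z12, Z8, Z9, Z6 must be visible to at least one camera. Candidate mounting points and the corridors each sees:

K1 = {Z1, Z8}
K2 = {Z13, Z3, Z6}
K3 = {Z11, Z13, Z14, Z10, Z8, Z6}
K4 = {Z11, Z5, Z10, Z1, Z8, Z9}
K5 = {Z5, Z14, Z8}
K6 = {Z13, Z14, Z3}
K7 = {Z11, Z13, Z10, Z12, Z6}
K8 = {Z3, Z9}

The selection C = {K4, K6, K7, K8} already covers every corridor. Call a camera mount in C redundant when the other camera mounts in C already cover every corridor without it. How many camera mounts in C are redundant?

Drop K4: Z5, Z1, Z8 uncovered — not redundant.
Drop K6: Z14 uncovered — not redundant.
Drop K7: Z12, Z6 uncovered — not redundant.
Drop K8: the rest still cover every corridor — redundant.
1 redundant: K8.

1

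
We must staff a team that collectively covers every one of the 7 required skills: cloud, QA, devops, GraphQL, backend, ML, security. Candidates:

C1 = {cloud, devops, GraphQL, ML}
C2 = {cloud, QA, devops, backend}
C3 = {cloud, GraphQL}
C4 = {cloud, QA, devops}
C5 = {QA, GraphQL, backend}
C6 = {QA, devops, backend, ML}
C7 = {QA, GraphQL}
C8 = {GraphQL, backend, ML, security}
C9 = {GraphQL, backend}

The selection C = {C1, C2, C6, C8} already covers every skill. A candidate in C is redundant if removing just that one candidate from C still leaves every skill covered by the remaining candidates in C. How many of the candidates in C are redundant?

3

Drop C1: the rest still cover every skill — redundant.
Drop C2: the rest still cover every skill — redundant.
Drop C6: the rest still cover every skill — redundant.
Drop C8: security uncovered — not redundant.
3 redundant: C1, C2, C6.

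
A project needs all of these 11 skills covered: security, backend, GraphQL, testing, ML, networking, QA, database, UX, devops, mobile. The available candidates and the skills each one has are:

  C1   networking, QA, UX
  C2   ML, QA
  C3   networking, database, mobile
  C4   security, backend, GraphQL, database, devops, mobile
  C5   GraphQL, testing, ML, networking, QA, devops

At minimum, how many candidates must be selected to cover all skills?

3

C1, C4, C5 together cover {security, backend, GraphQL, testing, ML, networking, QA, database, UX, devops, mobile} — every skill.
No 2 of the 5 candidates cover everything (all 10 pairs fall short), so 3 is minimum.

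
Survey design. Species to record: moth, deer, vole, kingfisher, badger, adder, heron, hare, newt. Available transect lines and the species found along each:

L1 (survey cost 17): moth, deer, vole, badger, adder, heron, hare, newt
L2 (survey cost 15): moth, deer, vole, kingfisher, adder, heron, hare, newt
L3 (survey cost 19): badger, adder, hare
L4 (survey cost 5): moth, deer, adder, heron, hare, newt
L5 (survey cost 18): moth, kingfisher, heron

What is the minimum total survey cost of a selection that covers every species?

32

L1, L2 cover every species at survey cost 17 + 15 = 32.
Any cover uses at least 2 transects; among all covering selections none totals below 32.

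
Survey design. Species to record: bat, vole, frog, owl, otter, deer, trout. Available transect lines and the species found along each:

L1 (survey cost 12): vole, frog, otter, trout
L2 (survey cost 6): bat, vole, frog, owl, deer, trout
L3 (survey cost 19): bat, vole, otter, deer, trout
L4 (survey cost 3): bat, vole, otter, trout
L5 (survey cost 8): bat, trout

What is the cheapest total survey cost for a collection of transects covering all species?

L2, L4 cover every species at survey cost 6 + 3 = 9.
Any cover uses at least 2 transects; among all covering selections none totals below 9.

9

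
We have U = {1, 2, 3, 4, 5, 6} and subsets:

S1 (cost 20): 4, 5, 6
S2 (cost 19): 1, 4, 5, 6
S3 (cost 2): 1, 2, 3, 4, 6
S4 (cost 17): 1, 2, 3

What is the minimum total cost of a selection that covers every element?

S2, S3 cover every element at cost 19 + 2 = 21.
Any cover uses at least 2 sets; among all covering selections none totals below 21.

21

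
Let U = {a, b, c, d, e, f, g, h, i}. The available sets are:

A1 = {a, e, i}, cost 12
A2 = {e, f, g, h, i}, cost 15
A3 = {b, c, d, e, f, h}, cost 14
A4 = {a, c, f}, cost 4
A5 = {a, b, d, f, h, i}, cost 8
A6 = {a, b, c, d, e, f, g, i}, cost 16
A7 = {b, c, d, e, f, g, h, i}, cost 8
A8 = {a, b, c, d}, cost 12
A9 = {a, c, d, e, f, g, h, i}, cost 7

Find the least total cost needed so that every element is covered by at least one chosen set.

12

A4, A7 cover every element at cost 4 + 8 = 12.
Any cover uses at least 2 sets; among all covering selections none totals below 12.
Greedy by coverage-per-cost would pick A9, A5 for 15 — worse than the optimum 12.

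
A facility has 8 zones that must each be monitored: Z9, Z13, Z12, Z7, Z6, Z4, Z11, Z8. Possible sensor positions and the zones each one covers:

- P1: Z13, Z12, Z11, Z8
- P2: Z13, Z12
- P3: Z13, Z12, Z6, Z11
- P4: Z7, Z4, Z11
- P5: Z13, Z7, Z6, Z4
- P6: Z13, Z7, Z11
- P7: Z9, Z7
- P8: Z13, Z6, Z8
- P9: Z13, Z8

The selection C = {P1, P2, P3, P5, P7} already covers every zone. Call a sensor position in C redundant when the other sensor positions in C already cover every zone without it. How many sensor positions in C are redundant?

2

Drop P1: Z8 uncovered — not redundant.
Drop P2: the rest still cover every zone — redundant.
Drop P3: the rest still cover every zone — redundant.
Drop P5: Z4 uncovered — not redundant.
Drop P7: Z9 uncovered — not redundant.
2 redundant: P2, P3.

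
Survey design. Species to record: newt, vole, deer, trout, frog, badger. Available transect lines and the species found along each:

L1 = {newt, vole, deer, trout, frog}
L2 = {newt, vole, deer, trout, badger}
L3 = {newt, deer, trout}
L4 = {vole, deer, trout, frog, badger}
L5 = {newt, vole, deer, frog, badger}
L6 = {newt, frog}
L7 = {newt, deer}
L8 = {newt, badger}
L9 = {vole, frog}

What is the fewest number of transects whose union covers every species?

2

L1, L2 together cover {newt, vole, deer, trout, frog, badger} — every species.
No single transect contains all 6 species, so 2 is optimal.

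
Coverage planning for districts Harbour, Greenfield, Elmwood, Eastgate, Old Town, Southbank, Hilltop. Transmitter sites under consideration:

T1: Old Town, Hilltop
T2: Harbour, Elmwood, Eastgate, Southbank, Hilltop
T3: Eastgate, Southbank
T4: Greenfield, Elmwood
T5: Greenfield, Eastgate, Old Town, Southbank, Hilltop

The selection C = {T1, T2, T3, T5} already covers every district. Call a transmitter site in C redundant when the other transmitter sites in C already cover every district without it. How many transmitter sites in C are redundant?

2

Drop T1: the rest still cover every district — redundant.
Drop T2: Harbour, Elmwood uncovered — not redundant.
Drop T3: the rest still cover every district — redundant.
Drop T5: Greenfield uncovered — not redundant.
2 redundant: T1, T3.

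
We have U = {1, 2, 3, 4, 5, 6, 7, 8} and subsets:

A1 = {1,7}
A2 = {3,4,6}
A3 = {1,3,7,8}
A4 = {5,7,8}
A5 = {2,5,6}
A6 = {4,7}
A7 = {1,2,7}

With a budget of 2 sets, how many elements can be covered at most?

Choosing A3, A5 covers {1, 2, 3, 5, 6, 7, 8} — 7 elements.
No choice of 2 sets does better; here 4 is left uncovered.

7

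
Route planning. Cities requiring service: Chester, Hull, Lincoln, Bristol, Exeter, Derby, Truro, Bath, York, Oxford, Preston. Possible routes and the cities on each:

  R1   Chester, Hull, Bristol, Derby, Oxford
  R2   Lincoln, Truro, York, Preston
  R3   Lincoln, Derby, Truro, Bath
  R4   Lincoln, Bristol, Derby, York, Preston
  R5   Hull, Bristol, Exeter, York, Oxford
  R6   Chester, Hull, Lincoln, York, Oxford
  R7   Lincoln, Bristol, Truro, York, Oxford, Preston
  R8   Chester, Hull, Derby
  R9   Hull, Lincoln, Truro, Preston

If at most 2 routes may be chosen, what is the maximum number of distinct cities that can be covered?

9

Choosing R1, R2 covers {Chester, Hull, Lincoln, Bristol, Derby, Truro, York, Oxford, Preston} — 9 cities.
No choice of 2 routes does better; here Exeter, Bath are left uncovered.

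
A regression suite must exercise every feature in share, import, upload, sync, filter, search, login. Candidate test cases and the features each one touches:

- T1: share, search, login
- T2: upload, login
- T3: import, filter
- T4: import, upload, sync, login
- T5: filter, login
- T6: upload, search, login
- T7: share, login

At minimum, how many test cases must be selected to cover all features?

T1, T3, T4 together cover {share, import, upload, sync, filter, search, login} — every feature.
No 2 of the 7 test cases cover everything (all 21 pairs fall short), so 3 is minimum.

3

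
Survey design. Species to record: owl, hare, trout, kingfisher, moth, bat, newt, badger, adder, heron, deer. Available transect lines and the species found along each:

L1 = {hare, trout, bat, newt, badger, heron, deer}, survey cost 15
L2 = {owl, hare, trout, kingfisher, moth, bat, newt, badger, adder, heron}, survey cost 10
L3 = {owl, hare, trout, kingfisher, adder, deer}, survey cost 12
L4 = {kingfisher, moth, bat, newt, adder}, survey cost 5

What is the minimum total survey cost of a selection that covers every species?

L2, L3 cover every species at survey cost 10 + 12 = 22.
Any cover uses at least 2 transects; among all covering selections none totals below 22.

22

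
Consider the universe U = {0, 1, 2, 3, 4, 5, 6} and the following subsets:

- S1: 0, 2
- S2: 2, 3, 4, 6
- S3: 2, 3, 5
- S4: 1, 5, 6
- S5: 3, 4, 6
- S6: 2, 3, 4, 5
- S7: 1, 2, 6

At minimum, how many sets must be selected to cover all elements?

3

S1, S2, S4 together cover {0, 1, 2, 3, 4, 5, 6} — every element.
No 2 of the 7 sets cover everything (all 21 pairs fall short), so 3 is minimum.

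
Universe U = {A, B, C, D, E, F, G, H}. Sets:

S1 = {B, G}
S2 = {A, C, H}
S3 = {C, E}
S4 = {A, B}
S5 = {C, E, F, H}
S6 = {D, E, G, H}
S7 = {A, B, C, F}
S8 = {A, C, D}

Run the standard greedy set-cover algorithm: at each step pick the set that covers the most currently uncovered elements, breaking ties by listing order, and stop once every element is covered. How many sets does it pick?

3

Pick 1: S5 covers 4 new elements (C, E, F, H).
Pick 2: S1 covers 2 new elements (B, G).
Pick 3: S8 covers 2 new elements (A, D).
Greedy uses 3 sets. (The true minimum is 2.)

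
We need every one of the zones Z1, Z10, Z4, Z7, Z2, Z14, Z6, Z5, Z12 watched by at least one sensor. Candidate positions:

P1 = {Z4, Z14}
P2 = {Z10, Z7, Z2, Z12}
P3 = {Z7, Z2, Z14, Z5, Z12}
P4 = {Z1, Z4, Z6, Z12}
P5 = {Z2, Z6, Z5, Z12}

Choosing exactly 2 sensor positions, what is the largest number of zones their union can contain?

Choosing P3, P4 covers {Z1, Z4, Z7, Z2, Z14, Z6, Z5, Z12} — 8 zones.
No choice of 2 sensor positions does better; here Z10 is left uncovered.

8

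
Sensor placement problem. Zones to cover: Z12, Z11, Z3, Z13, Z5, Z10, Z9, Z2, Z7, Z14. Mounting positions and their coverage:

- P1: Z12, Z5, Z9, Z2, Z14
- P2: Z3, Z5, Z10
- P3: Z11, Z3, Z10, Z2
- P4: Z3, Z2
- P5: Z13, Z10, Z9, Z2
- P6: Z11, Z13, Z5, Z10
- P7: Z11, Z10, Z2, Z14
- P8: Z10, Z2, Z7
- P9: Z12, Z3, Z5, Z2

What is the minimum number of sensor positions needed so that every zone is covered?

P1, P2, P6, P8 together cover {Z12, Z11, Z3, Z13, Z5, Z10, Z9, Z2, Z7, Z14} — every zone.
No 3 of the 9 sensor positions cover everything (all 84 triples fall short), so 4 is minimum.

4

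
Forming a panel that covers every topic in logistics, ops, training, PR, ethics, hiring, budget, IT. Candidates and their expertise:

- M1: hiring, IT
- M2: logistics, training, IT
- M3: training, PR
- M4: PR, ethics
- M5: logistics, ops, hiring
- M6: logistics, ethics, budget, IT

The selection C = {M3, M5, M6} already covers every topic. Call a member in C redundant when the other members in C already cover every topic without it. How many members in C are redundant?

0

Drop M3: training, PR uncovered — not redundant.
Drop M5: ops, hiring uncovered — not redundant.
Drop M6: ethics, budget, IT uncovered — not redundant.
None of the members in C is redundant.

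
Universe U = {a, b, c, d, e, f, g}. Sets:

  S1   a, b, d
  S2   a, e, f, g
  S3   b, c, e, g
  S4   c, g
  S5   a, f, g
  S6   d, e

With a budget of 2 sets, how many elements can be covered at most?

6

Choosing S1, S2 covers {a, b, d, e, f, g} — 6 elements.
No choice of 2 sets does better; here c is left uncovered.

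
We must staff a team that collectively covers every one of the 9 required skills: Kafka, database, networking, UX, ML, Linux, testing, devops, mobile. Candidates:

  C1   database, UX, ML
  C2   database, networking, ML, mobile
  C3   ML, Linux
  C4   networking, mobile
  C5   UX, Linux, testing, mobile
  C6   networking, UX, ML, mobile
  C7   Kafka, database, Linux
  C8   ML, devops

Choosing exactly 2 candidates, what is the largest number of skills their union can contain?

7

Choosing C2, C5 covers {database, networking, UX, ML, Linux, testing, mobile} — 7 skills.
No choice of 2 candidates does better; here Kafka, devops are left uncovered.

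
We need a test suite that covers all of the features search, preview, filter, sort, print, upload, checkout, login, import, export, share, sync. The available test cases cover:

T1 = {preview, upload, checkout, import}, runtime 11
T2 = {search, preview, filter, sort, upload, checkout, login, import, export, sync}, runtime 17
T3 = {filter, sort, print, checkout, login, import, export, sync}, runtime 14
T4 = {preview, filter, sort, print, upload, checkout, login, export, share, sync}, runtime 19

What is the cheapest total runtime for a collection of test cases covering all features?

36

T2, T4 cover every feature at runtime 17 + 19 = 36.
Any cover uses at least 2 test cases; among all covering selections none totals below 36.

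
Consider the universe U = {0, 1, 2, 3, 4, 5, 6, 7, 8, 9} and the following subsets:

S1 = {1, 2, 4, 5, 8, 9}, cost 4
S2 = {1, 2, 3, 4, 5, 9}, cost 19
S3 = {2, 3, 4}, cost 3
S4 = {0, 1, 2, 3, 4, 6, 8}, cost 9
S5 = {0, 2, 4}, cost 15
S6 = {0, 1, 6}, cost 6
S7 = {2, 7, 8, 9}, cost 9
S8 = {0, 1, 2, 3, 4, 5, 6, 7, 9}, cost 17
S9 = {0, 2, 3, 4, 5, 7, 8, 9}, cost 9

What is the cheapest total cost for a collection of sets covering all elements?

15

S6, S9 cover every element at cost 6 + 9 = 15.
Any cover uses at least 2 sets; among all covering selections none totals below 15.
Greedy by coverage-per-cost would pick S1, S3, S6, S7 for 22 — worse than the optimum 15.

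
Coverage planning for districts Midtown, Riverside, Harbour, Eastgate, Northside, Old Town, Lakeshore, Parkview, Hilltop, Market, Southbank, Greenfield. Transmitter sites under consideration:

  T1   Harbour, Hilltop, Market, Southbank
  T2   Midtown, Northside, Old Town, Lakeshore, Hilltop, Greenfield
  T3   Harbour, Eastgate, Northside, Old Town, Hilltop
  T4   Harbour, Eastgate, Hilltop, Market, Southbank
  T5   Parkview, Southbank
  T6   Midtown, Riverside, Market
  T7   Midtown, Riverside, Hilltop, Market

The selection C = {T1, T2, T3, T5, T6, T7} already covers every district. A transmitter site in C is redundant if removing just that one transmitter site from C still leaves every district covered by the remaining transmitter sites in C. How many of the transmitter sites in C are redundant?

Drop T1: the rest still cover every district — redundant.
Drop T2: Lakeshore, Greenfield uncovered — not redundant.
Drop T3: Eastgate uncovered — not redundant.
Drop T5: Parkview uncovered — not redundant.
Drop T6: the rest still cover every district — redundant.
Drop T7: the rest still cover every district — redundant.
3 redundant: T1, T6, T7.

3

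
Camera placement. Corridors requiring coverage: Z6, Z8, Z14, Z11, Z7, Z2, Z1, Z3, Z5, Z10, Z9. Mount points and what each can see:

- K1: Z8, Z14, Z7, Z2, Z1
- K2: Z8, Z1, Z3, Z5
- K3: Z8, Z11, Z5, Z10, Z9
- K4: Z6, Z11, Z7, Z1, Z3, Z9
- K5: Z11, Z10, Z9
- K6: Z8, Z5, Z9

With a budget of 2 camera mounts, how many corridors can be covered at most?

Choosing K1, K3 covers {Z8, Z14, Z11, Z7, Z2, Z1, Z5, Z10, Z9} — 9 corridors.
No choice of 2 camera mounts does better; here Z6, Z3 are left uncovered.

9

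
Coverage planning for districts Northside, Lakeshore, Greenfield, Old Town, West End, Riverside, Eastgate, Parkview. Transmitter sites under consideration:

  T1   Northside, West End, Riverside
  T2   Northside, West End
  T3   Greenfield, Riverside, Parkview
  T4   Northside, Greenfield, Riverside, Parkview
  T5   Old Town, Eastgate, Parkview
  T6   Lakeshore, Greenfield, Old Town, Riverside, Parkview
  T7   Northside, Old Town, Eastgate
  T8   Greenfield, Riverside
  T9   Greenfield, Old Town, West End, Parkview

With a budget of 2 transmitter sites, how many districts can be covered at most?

7

Choosing T1, T6 covers {Northside, Lakeshore, Greenfield, Old Town, West End, Riverside, Parkview} — 7 districts.
No choice of 2 transmitter sites does better; here Eastgate is left uncovered.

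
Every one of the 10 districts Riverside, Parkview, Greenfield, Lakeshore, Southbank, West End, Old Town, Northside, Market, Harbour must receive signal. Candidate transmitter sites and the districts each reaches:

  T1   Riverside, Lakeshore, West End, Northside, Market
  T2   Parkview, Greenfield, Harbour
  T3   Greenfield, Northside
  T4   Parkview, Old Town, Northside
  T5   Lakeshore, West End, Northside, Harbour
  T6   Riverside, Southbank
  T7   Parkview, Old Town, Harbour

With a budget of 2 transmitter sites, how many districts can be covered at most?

Choosing T1, T2 covers {Riverside, Parkview, Greenfield, Lakeshore, West End, Northside, Market, Harbour} — 8 districts.
No choice of 2 transmitter sites does better; here Southbank, Old Town are left uncovered.

8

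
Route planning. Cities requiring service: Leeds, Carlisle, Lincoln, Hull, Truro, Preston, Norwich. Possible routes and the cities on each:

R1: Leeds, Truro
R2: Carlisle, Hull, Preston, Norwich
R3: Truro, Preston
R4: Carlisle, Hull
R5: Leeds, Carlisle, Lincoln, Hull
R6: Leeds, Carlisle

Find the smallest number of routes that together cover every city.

R1, R2, R5 together cover {Leeds, Carlisle, Lincoln, Hull, Truro, Preston, Norwich} — every city.
No 2 of the 6 routes cover everything (all 15 pairs fall short), so 3 is minimum.

3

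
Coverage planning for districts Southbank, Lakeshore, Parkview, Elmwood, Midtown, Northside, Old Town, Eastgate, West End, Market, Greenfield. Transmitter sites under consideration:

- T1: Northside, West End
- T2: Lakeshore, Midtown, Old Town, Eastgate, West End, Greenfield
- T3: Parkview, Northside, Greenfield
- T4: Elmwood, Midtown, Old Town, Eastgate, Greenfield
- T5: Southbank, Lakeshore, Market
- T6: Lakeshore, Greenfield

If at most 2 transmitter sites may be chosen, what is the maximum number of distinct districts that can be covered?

Choosing T2, T3 covers {Lakeshore, Parkview, Midtown, Northside, Old Town, Eastgate, West End, Greenfield} — 8 districts.
No choice of 2 transmitter sites does better; here Southbank, Elmwood, Market are left uncovered.

8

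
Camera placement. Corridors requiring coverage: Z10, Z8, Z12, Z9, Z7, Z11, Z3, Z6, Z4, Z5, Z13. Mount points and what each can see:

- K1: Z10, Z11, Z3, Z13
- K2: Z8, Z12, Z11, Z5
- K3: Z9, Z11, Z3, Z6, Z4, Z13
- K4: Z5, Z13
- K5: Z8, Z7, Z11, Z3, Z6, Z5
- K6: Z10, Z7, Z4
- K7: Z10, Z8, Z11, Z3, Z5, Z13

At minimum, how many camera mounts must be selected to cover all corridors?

3

K2, K3, K6 together cover {Z10, Z8, Z12, Z9, Z7, Z11, Z3, Z6, Z4, Z5, Z13} — every corridor.
No 2 of the 7 camera mounts cover everything (all 21 pairs fall short), so 3 is minimum.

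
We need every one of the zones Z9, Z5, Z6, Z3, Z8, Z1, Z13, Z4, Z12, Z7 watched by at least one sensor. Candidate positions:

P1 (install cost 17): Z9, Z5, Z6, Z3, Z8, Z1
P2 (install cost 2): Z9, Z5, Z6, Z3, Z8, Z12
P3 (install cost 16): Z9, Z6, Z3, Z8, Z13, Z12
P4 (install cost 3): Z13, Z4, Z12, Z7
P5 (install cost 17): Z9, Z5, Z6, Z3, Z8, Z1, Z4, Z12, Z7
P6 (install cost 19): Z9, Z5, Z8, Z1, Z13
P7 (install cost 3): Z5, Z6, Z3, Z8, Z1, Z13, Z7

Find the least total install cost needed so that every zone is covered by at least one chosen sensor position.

P2, P4, P7 cover every zone at install cost 2 + 3 + 3 = 8.
Any cover uses at least 2 sensor positions; among all covering selections none totals below 8.

8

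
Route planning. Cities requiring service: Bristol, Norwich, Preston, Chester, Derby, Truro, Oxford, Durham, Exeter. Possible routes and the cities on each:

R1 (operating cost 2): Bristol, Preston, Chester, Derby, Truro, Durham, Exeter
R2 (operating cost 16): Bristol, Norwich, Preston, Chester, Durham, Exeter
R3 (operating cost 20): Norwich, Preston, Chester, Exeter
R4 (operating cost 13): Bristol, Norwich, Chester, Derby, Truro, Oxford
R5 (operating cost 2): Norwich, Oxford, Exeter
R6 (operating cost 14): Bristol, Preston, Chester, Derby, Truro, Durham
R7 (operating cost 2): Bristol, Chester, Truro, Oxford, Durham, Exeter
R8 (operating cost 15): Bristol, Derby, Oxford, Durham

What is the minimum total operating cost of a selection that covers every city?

4

R1, R5 cover every city at operating cost 2 + 2 = 4.
Any cover uses at least 2 routes; among all covering selections none totals below 4.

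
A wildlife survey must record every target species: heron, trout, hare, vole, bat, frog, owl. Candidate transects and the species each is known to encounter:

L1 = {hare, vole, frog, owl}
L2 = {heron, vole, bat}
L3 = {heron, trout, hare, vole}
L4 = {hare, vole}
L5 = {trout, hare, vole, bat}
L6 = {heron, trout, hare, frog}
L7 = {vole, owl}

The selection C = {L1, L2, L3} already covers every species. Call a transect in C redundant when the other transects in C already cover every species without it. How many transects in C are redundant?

0

Drop L1: frog, owl uncovered — not redundant.
Drop L2: bat uncovered — not redundant.
Drop L3: trout uncovered — not redundant.
None of the transects in C is redundant.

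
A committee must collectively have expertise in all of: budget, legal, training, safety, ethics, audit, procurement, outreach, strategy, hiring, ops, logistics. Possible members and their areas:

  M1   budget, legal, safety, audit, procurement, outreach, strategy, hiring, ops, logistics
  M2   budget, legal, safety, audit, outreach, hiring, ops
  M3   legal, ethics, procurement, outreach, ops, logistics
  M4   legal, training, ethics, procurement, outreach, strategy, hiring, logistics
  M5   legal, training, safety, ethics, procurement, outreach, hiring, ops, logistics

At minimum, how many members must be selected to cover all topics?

M1, M4 together cover {budget, legal, training, safety, ethics, audit, procurement, outreach, strategy, hiring, ops, logistics} — every topic.
No single member contains all 12 topics, so 2 is optimal.

2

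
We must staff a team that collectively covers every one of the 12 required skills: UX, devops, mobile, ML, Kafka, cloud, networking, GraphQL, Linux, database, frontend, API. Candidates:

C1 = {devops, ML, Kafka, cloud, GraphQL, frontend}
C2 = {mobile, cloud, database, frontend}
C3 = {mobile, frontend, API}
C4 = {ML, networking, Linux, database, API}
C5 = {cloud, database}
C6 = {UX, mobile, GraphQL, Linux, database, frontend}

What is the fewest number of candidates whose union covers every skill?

C1, C4, C6 together cover {UX, devops, mobile, ML, Kafka, cloud, networking, GraphQL, Linux, database, frontend, API} — every skill.
No 2 of the 6 candidates cover everything (all 15 pairs fall short), so 3 is minimum.

3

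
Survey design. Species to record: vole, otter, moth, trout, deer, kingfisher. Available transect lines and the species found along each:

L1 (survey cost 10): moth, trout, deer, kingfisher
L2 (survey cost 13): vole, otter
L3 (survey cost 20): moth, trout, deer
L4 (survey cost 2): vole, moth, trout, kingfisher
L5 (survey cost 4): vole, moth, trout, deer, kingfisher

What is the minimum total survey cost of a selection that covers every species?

L2, L5 cover every species at survey cost 13 + 4 = 17.
Any cover uses at least 2 transects; among all covering selections none totals below 17.
Greedy by coverage-per-survey cost would pick L4, L5, L2 for 19 — worse than the optimum 17.

17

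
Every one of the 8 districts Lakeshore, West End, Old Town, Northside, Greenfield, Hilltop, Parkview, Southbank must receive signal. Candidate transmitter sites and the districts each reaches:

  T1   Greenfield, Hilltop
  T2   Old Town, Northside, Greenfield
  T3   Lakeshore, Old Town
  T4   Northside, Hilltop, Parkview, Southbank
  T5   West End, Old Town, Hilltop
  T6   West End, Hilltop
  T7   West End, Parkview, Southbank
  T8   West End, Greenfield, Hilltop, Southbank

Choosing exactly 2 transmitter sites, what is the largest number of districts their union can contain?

6

Choosing T2, T4 covers {Old Town, Northside, Greenfield, Hilltop, Parkview, Southbank} — 6 districts.
No choice of 2 transmitter sites does better; here Lakeshore, West End are left uncovered.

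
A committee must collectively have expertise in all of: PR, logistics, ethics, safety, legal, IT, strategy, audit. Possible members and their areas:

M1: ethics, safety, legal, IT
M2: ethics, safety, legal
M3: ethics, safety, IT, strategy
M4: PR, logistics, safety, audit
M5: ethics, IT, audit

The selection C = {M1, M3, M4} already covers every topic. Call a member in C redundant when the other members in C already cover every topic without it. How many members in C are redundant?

Drop M1: legal uncovered — not redundant.
Drop M3: strategy uncovered — not redundant.
Drop M4: PR, logistics, audit uncovered — not redundant.
None of the members in C is redundant.

0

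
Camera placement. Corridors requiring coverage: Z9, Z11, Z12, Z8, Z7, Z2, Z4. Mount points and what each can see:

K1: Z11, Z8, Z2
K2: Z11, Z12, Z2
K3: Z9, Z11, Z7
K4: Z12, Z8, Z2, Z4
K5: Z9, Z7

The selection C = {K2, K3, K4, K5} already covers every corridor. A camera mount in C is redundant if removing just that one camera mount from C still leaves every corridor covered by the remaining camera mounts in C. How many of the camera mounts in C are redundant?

3

Drop K2: the rest still cover every corridor — redundant.
Drop K3: the rest still cover every corridor — redundant.
Drop K4: Z8, Z4 uncovered — not redundant.
Drop K5: the rest still cover every corridor — redundant.
3 redundant: K2, K3, K5.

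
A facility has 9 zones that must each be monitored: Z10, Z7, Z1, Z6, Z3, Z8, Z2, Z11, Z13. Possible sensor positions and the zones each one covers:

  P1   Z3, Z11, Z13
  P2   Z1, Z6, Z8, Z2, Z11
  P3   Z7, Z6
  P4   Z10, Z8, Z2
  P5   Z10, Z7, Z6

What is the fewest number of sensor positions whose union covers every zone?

3

P1, P2, P5 together cover {Z10, Z7, Z1, Z6, Z3, Z8, Z2, Z11, Z13} — every zone.
No 2 of the 5 sensor positions cover everything (all 10 pairs fall short), so 3 is minimum.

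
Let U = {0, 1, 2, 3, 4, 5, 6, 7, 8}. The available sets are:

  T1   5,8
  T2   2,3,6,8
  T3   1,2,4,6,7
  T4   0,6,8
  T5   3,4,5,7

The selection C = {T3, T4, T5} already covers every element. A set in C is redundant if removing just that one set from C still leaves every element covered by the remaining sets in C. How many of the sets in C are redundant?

0

Drop T3: 1, 2 uncovered — not redundant.
Drop T4: 0, 8 uncovered — not redundant.
Drop T5: 3, 5 uncovered — not redundant.
None of the sets in C is redundant.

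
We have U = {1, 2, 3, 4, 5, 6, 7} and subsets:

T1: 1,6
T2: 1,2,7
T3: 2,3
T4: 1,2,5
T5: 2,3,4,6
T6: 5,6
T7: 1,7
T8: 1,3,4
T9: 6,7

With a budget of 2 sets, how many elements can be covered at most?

Choosing T2, T5 covers {1, 2, 3, 4, 6, 7} — 6 elements.
No choice of 2 sets does better; here 5 is left uncovered.

6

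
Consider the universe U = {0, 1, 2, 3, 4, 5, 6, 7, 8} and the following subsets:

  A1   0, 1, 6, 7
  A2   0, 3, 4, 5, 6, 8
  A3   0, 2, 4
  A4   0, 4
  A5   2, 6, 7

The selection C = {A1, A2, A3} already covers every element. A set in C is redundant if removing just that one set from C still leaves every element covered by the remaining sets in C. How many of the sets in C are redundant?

Drop A1: 1, 7 uncovered — not redundant.
Drop A2: 3, 5, 8 uncovered — not redundant.
Drop A3: 2 uncovered — not redundant.
None of the sets in C is redundant.

0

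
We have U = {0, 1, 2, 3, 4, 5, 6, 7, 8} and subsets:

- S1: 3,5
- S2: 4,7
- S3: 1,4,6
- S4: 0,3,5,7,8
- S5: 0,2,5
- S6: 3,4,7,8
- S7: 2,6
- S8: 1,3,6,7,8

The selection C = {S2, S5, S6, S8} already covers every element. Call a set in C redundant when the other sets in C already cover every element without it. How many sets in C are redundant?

Drop S2: the rest still cover every element — redundant.
Drop S5: 0, 2, 5 uncovered — not redundant.
Drop S6: the rest still cover every element — redundant.
Drop S8: 1, 6 uncovered — not redundant.
2 redundant: S2, S6.

2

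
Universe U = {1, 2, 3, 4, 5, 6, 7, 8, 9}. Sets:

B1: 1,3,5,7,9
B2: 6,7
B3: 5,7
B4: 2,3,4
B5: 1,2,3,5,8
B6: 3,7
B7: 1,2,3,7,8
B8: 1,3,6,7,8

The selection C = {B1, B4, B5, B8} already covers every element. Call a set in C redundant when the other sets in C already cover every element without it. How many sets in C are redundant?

Drop B1: 9 uncovered — not redundant.
Drop B4: 4 uncovered — not redundant.
Drop B5: the rest still cover every element — redundant.
Drop B8: 6 uncovered — not redundant.
1 redundant: B5.

1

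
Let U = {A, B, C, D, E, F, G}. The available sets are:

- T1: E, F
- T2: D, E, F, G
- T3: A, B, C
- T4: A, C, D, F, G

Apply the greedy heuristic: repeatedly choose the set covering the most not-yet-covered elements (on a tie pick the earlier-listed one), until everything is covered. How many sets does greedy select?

3

Pick 1: T4 covers 5 new elements (A, C, D, F, G).
Pick 2: T1 covers 1 new elements (E).
Pick 3: T3 covers 1 new elements (B).
Greedy uses 3 sets. (The true minimum is 2.)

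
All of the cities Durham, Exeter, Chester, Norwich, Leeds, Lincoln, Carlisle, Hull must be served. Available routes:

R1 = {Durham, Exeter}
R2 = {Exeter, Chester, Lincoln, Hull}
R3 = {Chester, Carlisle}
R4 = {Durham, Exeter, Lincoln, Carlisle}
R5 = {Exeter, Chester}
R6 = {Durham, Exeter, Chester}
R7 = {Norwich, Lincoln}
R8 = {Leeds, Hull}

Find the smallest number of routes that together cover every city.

4

R1, R3, R7, R8 together cover {Durham, Exeter, Chester, Norwich, Leeds, Lincoln, Carlisle, Hull} — every city.
No 3 of the 8 routes cover everything (all 56 triples fall short), so 4 is minimum.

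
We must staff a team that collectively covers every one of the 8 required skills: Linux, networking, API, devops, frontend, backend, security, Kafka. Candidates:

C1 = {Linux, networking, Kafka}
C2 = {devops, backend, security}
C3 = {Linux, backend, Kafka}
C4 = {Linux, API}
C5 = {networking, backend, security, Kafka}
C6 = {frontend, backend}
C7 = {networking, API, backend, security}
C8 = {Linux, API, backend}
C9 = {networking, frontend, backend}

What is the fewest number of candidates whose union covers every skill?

4

C1, C2, C4, C6 together cover {Linux, networking, API, devops, frontend, backend, security, Kafka} — every skill.
No 3 of the 9 candidates cover everything (all 84 triples fall short), so 4 is minimum.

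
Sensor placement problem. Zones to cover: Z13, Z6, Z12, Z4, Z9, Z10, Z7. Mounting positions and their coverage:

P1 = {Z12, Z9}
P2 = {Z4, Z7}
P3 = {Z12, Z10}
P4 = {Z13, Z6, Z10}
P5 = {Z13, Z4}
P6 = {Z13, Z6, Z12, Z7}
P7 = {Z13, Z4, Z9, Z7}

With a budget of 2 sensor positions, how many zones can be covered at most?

Choosing P3, P7 covers {Z13, Z12, Z4, Z9, Z10, Z7} — 6 zones.
No choice of 2 sensor positions does better; here Z6 is left uncovered.

6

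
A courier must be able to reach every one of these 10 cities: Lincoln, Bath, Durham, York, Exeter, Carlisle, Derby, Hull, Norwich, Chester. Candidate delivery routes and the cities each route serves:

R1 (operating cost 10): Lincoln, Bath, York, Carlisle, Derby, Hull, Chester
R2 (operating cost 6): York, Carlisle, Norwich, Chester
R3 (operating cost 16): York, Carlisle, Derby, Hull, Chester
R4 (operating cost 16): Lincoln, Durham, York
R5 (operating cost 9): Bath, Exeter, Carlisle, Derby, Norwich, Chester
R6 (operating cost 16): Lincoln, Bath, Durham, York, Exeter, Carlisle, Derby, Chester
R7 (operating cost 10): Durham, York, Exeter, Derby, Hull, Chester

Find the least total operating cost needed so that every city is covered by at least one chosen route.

26

R1, R2, R7 cover every city at operating cost 10 + 6 + 10 = 26.
Any cover uses at least 3 routes; among all covering selections none totals below 26.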